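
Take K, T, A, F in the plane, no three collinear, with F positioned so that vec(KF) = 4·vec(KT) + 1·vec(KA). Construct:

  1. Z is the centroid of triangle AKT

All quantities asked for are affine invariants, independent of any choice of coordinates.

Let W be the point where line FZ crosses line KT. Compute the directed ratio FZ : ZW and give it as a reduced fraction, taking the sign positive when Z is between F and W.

Choose coordinates K = (0, 0), T = (1, 0), A = (0, 1), F = (4, 1).
1. Z is the centroid of triangle AKT ⇒ Z = (1/3, 1/3)
line FZ meets KT at W = (-3/2, 0)
Z = F + t·(W−F) with t = 2/3, so FZ:ZW = 2/3:1/3

FZ:ZW = 2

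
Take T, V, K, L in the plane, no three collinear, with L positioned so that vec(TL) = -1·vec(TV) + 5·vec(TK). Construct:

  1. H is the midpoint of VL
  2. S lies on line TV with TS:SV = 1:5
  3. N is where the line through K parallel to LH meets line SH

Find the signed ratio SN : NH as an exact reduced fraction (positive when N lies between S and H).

Choose coordinates T = (0, 0), V = (1, 0), K = (0, 1), L = (-1, 5).
1. H is the midpoint of VL ⇒ H = (0, 5/2)
2. S lies on line TV with TS:SV = 1:5 ⇒ S = (1/6, 0)
3. N is where the line through K parallel to LH meets line SH ⇒ N = (3/25, 7/10)
N = S + t·(H−S) with t = 7/25, so SN:NH = t:(1−t) = 7/25:18/25

SN:NH = 7/18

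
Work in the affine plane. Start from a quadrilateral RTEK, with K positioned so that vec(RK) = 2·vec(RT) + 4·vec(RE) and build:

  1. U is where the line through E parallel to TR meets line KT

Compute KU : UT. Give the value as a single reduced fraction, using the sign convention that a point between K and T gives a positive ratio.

Work in coordinates with R = (0, 0), T = (1, 0), E = (0, 1), K = (2, 4).
1. U is where the line through E parallel to TR meets line KT ⇒ U = (5/4, 1)
U = K + t·(T−K) with t = 3/4, so KU:UT = t:(1−t) = 3/4:1/4

KU:UT = 3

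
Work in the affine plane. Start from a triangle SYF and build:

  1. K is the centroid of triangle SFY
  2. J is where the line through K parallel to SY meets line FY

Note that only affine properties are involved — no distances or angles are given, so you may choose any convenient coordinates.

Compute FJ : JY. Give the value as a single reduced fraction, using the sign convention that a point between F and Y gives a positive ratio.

FJ:JY = 2

Choose coordinates S = (0, 0), Y = (1, 0), F = (0, 1).
1. K is the centroid of triangle SFY ⇒ K = (1/3, 1/3)
2. J is where the line through K parallel to SY meets line FY ⇒ J = (2/3, 1/3)
J = F + t·(Y−F) with t = 2/3, so FJ:JY = t:(1−t) = 2/3:1/3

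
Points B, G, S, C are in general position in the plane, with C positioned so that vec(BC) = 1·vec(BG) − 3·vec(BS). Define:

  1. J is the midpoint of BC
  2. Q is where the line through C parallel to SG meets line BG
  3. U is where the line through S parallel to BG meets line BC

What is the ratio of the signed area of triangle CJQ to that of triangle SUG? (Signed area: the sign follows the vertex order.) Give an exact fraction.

[CJQ]:[SUG] = 9

Choose coordinates B = (0, 0), G = (1, 0), S = (0, 1), C = (1, -3).
1. J is the midpoint of BC ⇒ J = (1/2, -3/2)
2. Q is where the line through C parallel to SG meets line BG ⇒ Q = (-2, 0)
3. U is where the line through S parallel to BG meets line BC ⇒ U = (-1/3, 1)
2·[CJQ] = 3, 2·[SUG] = 1/3
[CJQ]:[SUG] = 3:1/3 = 9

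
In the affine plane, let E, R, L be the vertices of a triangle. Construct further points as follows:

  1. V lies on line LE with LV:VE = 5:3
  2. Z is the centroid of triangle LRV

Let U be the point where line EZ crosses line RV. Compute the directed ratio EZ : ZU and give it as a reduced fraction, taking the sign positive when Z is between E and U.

EZ:ZU = -14/5

Set E = (0, 0), R = (1, 0), L = (0, 1); any affine frame gives the same invariant.
1. V lies on line LE with LV:VE = 5:3 ⇒ V = (0, 3/8)
2. Z is the centroid of triangle LRV ⇒ Z = (1/3, 11/24)
line EZ meets RV at U = (3/14, 33/112)
Z = E + t·(U−E) with t = 14/9, so EZ:ZU = 14/9:-5/9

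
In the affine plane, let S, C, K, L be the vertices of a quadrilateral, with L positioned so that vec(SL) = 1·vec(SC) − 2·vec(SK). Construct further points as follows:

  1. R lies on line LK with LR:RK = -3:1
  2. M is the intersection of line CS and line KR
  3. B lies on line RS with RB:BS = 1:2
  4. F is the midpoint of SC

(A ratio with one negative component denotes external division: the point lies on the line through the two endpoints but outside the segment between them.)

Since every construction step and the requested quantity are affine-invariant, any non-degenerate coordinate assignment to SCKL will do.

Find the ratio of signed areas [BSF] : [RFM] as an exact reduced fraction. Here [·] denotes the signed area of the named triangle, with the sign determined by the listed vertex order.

[BSF]:[RFM] = -2

Work in coordinates with S = (0, 0), C = (1, 0), K = (0, 1), L = (1, -2).
1. R lies on line LK with LR:RK = -3:1 ⇒ R = (-1/2, 5/2)
2. M is the intersection of line CS and line KR ⇒ M = (1/3, 0)
3. B lies on line RS with RB:BS = 1:2 ⇒ B = (-1/3, 5/3)
4. F is the midpoint of SC ⇒ F = (1/2, 0)
2·[BSF] = 5/6, 2·[RFM] = -5/12
[BSF]:[RFM] = 5/6:-5/12 = -2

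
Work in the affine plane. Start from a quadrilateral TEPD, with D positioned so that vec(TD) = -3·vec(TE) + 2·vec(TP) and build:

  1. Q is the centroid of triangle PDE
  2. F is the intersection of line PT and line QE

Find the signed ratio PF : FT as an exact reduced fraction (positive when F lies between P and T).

Work in coordinates with T = (0, 0), E = (1, 0), P = (0, 1), D = (-3, 2).
1. Q is the centroid of triangle PDE ⇒ Q = (-2/3, 1)
2. F is the intersection of line PT and line QE ⇒ F = (0, 3/5)
F = P + t·(T−P) with t = 2/5, so PF:FT = t:(1−t) = 2/5:3/5

PF:FT = 2/3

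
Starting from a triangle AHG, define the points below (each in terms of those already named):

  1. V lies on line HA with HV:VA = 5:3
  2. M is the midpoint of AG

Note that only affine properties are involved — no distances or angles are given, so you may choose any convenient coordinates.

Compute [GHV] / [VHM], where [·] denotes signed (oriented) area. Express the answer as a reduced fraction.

[GHV]:[VHM] = -2

Assign A = (0, 0), H = (1, 0), G = (0, 1) — the answer is frame-independent, so this choice is without loss of generality.
1. V lies on line HA with HV:VA = 5:3 ⇒ V = (3/8, 0)
2. M is the midpoint of AG ⇒ M = (0, 1/2)
2·[GHV] = -5/8, 2·[VHM] = 5/16
[GHV]:[VHM] = -5/8:5/16 = -2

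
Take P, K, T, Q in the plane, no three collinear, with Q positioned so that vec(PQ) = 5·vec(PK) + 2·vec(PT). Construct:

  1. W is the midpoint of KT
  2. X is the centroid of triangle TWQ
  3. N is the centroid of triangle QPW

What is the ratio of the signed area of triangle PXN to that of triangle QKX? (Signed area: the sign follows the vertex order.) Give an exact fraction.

[PXN]:[QKX] = 11/54

Work in coordinates with P = (0, 0), K = (1, 0), T = (0, 1), Q = (5, 2).
1. W is the midpoint of KT ⇒ W = (1/2, 1/2)
2. X is the centroid of triangle TWQ ⇒ X = (11/6, 7/6)
3. N is the centroid of triangle QPW ⇒ N = (11/6, 5/6)
2·[PXN] = -11/18, 2·[QKX] = -3
[PXN]:[QKX] = -11/18:-3 = 11/54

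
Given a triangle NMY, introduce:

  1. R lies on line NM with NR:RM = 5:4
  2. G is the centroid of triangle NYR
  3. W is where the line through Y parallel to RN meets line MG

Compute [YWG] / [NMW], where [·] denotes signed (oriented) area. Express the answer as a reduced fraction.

[YWG]:[NMW] = 26/27

Work in coordinates with N = (0, 0), M = (1, 0), Y = (0, 1).
1. R lies on line NM with NR:RM = 5:4 ⇒ R = (5/9, 0)
2. G is the centroid of triangle NYR ⇒ G = (5/27, 1/3)
3. W is where the line through Y parallel to RN meets line MG ⇒ W = (-13/9, 1)
2·[YWG] = 26/27, 2·[NMW] = 1
[YWG]:[NMW] = 26/27:1 = 26/27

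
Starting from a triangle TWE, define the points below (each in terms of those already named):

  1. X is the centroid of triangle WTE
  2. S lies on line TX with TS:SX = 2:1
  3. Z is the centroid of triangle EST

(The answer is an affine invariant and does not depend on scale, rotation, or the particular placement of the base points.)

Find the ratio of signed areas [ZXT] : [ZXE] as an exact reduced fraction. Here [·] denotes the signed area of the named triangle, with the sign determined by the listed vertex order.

[ZXT]:[ZXE] = -3/4

Choose coordinates T = (0, 0), W = (1, 0), E = (0, 1).
1. X is the centroid of triangle WTE ⇒ X = (1/3, 1/3)
2. S lies on line TX with TS:SX = 2:1 ⇒ S = (2/9, 2/9)
3. Z is the centroid of triangle EST ⇒ Z = (2/27, 11/27)
2·[ZXT] = -1/9, 2·[ZXE] = 4/27
[ZXT]:[ZXE] = -1/9:4/27 = -3/4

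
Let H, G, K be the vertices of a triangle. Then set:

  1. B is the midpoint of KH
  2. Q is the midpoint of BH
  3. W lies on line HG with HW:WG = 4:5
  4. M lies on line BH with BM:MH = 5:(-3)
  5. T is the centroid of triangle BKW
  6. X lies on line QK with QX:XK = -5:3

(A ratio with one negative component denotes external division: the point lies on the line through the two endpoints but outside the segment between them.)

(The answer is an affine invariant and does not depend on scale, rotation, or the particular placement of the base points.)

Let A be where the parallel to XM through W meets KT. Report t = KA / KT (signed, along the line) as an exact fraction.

t = 3

Set H = (0, 0), G = (1, 0), K = (0, 1); any affine frame gives the same invariant.
1. B is the midpoint of KH ⇒ B = (0, 1/2)
2. Q is the midpoint of BH ⇒ Q = (0, 1/4)
3. W lies on line HG with HW:WG = 4:5 ⇒ W = (4/9, 0)
4. M lies on line BH with BM:MH = 5:(-3) ⇒ M = (0, -3/4)
5. T is the centroid of triangle BKW ⇒ T = (4/27, 1/2)
6. X lies on line QK with QX:XK = -5:3 ⇒ X = (0, 17/8)
through W parallel to XM: direction (0, -23/8); meets KT at A = (4/9, -1/2)
A = K + t·(T−K) with t = 3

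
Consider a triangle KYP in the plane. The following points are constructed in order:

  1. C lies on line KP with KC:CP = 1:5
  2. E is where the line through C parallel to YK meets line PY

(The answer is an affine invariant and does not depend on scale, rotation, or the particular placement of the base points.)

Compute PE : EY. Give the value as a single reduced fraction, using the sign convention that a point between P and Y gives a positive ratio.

PE:EY = 5

Choose coordinates K = (0, 0), Y = (1, 0), P = (0, 1).
1. C lies on line KP with KC:CP = 1:5 ⇒ C = (0, 1/6)
2. E is where the line through C parallel to YK meets line PY ⇒ E = (5/6, 1/6)
E = P + t·(Y−P) with t = 5/6, so PE:EY = t:(1−t) = 5/6:1/6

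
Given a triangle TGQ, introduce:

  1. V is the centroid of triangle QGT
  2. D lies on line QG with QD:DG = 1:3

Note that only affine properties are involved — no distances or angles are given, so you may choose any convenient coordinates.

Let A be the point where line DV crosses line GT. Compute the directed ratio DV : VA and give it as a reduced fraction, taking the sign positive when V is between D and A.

Set T = (0, 0), G = (1, 0), Q = (0, 1); any affine frame gives the same invariant.
1. V is the centroid of triangle QGT ⇒ V = (1/3, 1/3)
2. D lies on line QG with QD:DG = 1:3 ⇒ D = (1/4, 3/4)
line DV meets GT at A = (2/5, 0)
V = D + t·(A−D) with t = 5/9, so DV:VA = 5/9:4/9

DV:VA = 5/4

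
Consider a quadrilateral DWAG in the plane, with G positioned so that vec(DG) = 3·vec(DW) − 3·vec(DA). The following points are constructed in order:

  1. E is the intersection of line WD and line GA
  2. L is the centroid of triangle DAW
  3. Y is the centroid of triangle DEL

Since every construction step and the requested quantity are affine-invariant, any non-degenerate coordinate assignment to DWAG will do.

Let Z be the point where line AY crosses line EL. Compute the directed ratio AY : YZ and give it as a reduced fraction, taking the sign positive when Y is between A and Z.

Choose coordinates D = (0, 0), W = (1, 0), A = (0, 1), G = (3, -3).
1. E is the intersection of line WD and line GA ⇒ E = (3/4, 0)
2. L is the centroid of triangle DAW ⇒ L = (1/3, 1/3)
3. Y is the centroid of triangle DEL ⇒ Y = (13/36, 1/9)
line AY meets EL at Z = (13/54, 11/27)
Y = A + t·(Z−A) with t = 3/2, so AY:YZ = 3/2:-1/2

AY:YZ = -3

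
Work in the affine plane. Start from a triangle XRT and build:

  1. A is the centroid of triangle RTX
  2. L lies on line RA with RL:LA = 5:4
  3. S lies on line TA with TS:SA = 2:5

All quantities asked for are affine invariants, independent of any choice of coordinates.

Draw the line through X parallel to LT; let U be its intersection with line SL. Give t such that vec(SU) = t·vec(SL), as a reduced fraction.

t = -111/8

Assign X = (0, 0), R = (1, 0), T = (0, 1) — the answer is frame-independent, so this choice is without loss of generality.
1. A is the centroid of triangle RTX ⇒ A = (1/3, 1/3)
2. L lies on line RA with RL:LA = 5:4 ⇒ L = (17/27, 5/27)
3. S lies on line TA with TS:SA = 2:5 ⇒ S = (2/21, 17/21)
through X parallel to LT: direction (-17/27, 22/27); meets SL at U = (-527/72, 341/36)
U = S + t·(L−S) with t = -111/8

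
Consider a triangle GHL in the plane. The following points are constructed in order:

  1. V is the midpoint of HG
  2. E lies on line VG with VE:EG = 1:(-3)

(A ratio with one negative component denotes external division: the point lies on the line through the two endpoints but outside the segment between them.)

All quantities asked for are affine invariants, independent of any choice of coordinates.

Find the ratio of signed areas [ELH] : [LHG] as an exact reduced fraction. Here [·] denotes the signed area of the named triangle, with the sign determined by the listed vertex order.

Set G = (0, 0), H = (1, 0), L = (0, 1); any affine frame gives the same invariant.
1. V is the midpoint of HG ⇒ V = (1/2, 0)
2. E lies on line VG with VE:EG = 1:(-3) ⇒ E = (3/4, 0)
2·[ELH] = -1/4, 2·[LHG] = -1
[ELH]:[LHG] = -1/4:-1 = 1/4

[ELH]:[LHG] = 1/4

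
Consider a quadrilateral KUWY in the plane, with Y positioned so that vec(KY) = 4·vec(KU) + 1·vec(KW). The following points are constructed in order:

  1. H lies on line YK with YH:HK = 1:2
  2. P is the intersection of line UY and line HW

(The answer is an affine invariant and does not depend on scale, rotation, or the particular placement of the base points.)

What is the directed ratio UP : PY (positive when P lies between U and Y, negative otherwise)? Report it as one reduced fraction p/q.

UP:PY = 7/4

Work in coordinates with K = (0, 0), U = (1, 0), W = (0, 1), Y = (4, 1).
1. H lies on line YK with YH:HK = 1:2 ⇒ H = (8/3, 2/3)
2. P is the intersection of line UY and line HW ⇒ P = (32/11, 7/11)
P = U + t·(Y−U) with t = 7/11, so UP:PY = t:(1−t) = 7/11:4/11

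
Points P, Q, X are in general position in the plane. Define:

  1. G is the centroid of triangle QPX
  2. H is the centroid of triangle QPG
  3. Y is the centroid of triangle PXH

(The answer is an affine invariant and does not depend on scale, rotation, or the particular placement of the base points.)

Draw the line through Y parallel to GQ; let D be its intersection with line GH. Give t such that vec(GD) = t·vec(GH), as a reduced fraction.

Assign P = (0, 0), Q = (1, 0), X = (0, 1) — the answer is frame-independent, so this choice is without loss of generality.
1. G is the centroid of triangle QPX ⇒ G = (1/3, 1/3)
2. H is the centroid of triangle QPG ⇒ H = (4/9, 1/9)
3. Y is the centroid of triangle PXH ⇒ Y = (4/27, 10/27)
through Y parallel to GQ: direction (2/3, -1/3); meets GH at D = (10/27, 7/27)
D = G + t·(H−G) with t = 1/3

t = 1/3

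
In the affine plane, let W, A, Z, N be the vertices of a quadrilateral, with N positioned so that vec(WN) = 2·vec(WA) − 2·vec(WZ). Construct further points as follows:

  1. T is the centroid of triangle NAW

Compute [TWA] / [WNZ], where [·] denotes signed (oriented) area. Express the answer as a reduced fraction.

Set W = (0, 0), A = (1, 0), Z = (0, 1), N = (2, -2); any affine frame gives the same invariant.
1. T is the centroid of triangle NAW ⇒ T = (1, -2/3)
2·[TWA] = -2/3, 2·[WNZ] = 2
[TWA]:[WNZ] = -2/3:2 = -1/3

[TWA]:[WNZ] = -1/3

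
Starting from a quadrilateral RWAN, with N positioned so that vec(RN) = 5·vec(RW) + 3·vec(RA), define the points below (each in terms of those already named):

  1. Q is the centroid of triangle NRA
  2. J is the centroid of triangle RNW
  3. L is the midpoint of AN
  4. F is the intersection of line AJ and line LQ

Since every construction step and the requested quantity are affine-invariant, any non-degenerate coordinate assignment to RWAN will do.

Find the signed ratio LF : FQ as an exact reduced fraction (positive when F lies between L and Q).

Choose coordinates R = (0, 0), W = (1, 0), A = (0, 1), N = (5, 3).
1. Q is the centroid of triangle NRA ⇒ Q = (5/3, 4/3)
2. J is the centroid of triangle RNW ⇒ J = (2, 1)
3. L is the midpoint of AN ⇒ L = (5/2, 2)
4. F is the intersection of line AJ and line LQ ⇒ F = (5/4, 1)
F = L + t·(Q−L) with t = 3/2, so LF:FQ = t:(1−t) = 3/2:-1/2

LF:FQ = -3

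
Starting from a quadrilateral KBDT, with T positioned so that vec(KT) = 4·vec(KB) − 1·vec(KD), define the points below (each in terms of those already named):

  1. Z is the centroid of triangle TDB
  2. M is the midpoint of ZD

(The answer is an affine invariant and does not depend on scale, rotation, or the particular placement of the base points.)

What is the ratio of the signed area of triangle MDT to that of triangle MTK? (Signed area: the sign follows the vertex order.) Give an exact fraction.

[MDT]:[MTK] = 2/17

Work in coordinates with K = (0, 0), B = (1, 0), D = (0, 1), T = (4, -1).
1. Z is the centroid of triangle TDB ⇒ Z = (5/3, 0)
2. M is the midpoint of ZD ⇒ M = (5/6, 1/2)
2·[MDT] = -1/3, 2·[MTK] = -17/6
[MDT]:[MTK] = -1/3:-17/6 = 2/17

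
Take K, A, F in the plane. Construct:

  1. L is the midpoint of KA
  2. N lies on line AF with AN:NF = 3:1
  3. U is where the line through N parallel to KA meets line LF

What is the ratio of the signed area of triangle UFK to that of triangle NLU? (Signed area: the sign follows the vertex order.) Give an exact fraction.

Assign K = (0, 0), A = (1, 0), F = (0, 1) — the answer is frame-independent, so this choice is without loss of generality.
1. L is the midpoint of KA ⇒ L = (1/2, 0)
2. N lies on line AF with AN:NF = 3:1 ⇒ N = (1/4, 3/4)
3. U is where the line through N parallel to KA meets line LF ⇒ U = (1/8, 3/4)
2·[UFK] = 1/8, 2·[NLU] = -3/32
[UFK]:[NLU] = 1/8:-3/32 = -4/3

[UFK]:[NLU] = -4/3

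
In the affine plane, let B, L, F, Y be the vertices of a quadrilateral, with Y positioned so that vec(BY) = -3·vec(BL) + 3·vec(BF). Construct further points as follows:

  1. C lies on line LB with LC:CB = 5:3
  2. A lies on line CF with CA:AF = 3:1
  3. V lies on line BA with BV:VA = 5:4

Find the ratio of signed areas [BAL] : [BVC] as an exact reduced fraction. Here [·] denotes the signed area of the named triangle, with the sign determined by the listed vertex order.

[BAL]:[BVC] = 24/5

Work in coordinates with B = (0, 0), L = (1, 0), F = (0, 1), Y = (-3, 3).
1. C lies on line LB with LC:CB = 5:3 ⇒ C = (3/8, 0)
2. A lies on line CF with CA:AF = 3:1 ⇒ A = (3/32, 3/4)
3. V lies on line BA with BV:VA = 5:4 ⇒ V = (5/96, 5/12)
2·[BAL] = -3/4, 2·[BVC] = -5/32
[BAL]:[BVC] = -3/4:-5/32 = 24/5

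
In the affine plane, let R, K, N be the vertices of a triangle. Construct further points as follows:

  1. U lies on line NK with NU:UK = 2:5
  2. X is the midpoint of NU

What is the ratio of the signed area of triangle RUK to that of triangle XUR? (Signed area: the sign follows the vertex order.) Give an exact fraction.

[RUK]:[XUR] = 5

Choose coordinates R = (0, 0), K = (1, 0), N = (0, 1).
1. U lies on line NK with NU:UK = 2:5 ⇒ U = (2/7, 5/7)
2. X is the midpoint of NU ⇒ X = (1/7, 6/7)
2·[RUK] = -5/7, 2·[XUR] = -1/7
[RUK]:[XUR] = -5/7:-1/7 = 5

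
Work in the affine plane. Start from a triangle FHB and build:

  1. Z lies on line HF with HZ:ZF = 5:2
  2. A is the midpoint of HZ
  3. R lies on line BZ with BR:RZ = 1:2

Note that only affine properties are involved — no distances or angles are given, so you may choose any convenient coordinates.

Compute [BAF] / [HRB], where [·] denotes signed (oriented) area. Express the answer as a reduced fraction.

[BAF]:[HRB] = 27/10

Choose coordinates F = (0, 0), H = (1, 0), B = (0, 1).
1. Z lies on line HF with HZ:ZF = 5:2 ⇒ Z = (2/7, 0)
2. A is the midpoint of HZ ⇒ A = (9/14, 0)
3. R lies on line BZ with BR:RZ = 1:2 ⇒ R = (2/21, 2/3)
2·[BAF] = -9/14, 2·[HRB] = -5/21
[BAF]:[HRB] = -9/14:-5/21 = 27/10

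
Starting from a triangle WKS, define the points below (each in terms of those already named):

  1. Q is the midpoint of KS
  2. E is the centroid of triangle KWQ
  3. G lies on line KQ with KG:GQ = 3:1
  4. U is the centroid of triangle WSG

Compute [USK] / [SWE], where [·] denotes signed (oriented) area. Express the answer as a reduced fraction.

Assign W = (0, 0), K = (1, 0), S = (0, 1) — the answer is frame-independent, so this choice is without loss of generality.
1. Q is the midpoint of KS ⇒ Q = (1/2, 1/2)
2. E is the centroid of triangle KWQ ⇒ E = (1/2, 1/6)
3. G lies on line KQ with KG:GQ = 3:1 ⇒ G = (5/8, 3/8)
4. U is the centroid of triangle WSG ⇒ U = (5/24, 11/24)
2·[USK] = -1/3, 2·[SWE] = 1/2
[USK]:[SWE] = -1/3:1/2 = -2/3

[USK]:[SWE] = -2/3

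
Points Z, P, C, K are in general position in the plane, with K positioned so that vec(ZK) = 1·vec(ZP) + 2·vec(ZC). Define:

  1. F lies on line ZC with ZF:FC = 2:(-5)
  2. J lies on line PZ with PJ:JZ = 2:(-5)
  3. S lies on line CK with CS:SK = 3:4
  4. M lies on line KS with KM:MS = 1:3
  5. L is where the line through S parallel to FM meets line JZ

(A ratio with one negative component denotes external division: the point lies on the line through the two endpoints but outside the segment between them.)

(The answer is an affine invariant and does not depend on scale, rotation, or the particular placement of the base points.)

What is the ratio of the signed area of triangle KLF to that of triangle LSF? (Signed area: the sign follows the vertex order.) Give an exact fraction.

Choose coordinates Z = (0, 0), P = (1, 0), C = (0, 1), K = (1, 2).
1. F lies on line ZC with ZF:FC = 2:(-5) ⇒ F = (0, -2/3)
2. J lies on line PZ with PJ:JZ = 2:(-5) ⇒ J = (5/3, 0)
3. S lies on line CK with CS:SK = 3:4 ⇒ S = (3/7, 10/7)
4. M lies on line KS with KM:MS = 1:3 ⇒ M = (6/7, 13/7)
5. L is where the line through S parallel to FM meets line JZ ⇒ L = (-3/53, 0)
2·[KLF] = 130/159, 2·[LSF] = -150/371
[KLF]:[LSF] = 130/159:-150/371 = -91/45

[KLF]:[LSF] = -91/45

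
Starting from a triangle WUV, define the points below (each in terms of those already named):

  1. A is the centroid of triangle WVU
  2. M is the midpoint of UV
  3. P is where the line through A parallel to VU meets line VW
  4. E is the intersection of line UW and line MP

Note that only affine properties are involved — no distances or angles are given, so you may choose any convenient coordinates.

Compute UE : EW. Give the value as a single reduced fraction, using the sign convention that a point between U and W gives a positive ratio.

Set W = (0, 0), U = (1, 0), V = (0, 1); any affine frame gives the same invariant.
1. A is the centroid of triangle WVU ⇒ A = (1/3, 1/3)
2. M is the midpoint of UV ⇒ M = (1/2, 1/2)
3. P is where the line through A parallel to VU meets line VW ⇒ P = (0, 2/3)
4. E is the intersection of line UW and line MP ⇒ E = (2, 0)
E = U + t·(W−U) with t = -1, so UE:EW = t:(1−t) = -1:2

UE:EW = -1/2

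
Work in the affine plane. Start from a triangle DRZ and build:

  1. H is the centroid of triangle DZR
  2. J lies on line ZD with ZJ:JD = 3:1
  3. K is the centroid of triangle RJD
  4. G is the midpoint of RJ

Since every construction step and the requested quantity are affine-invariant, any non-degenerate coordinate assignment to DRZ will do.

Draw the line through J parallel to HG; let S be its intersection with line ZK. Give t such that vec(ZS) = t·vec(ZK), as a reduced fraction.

t = 3/2

Assign D = (0, 0), R = (1, 0), Z = (0, 1) — the answer is frame-independent, so this choice is without loss of generality.
1. H is the centroid of triangle DZR ⇒ H = (1/3, 1/3)
2. J lies on line ZD with ZJ:JD = 3:1 ⇒ J = (0, 1/4)
3. K is the centroid of triangle RJD ⇒ K = (1/3, 1/12)
4. G is the midpoint of RJ ⇒ G = (1/2, 1/8)
through J parallel to HG: direction (1/6, -5/24); meets ZK at S = (1/2, -3/8)
S = Z + t·(K−Z) with t = 3/2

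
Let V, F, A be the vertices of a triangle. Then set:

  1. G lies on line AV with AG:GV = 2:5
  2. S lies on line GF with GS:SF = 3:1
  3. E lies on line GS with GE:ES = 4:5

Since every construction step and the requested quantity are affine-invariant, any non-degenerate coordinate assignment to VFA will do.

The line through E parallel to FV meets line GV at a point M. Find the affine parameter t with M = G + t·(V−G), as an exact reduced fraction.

Set V = (0, 0), F = (1, 0), A = (0, 1); any affine frame gives the same invariant.
1. G lies on line AV with AG:GV = 2:5 ⇒ G = (0, 5/7)
2. S lies on line GF with GS:SF = 3:1 ⇒ S = (3/4, 5/28)
3. E lies on line GS with GE:ES = 4:5 ⇒ E = (1/3, 10/21)
through E parallel to FV: direction (-1, 0); meets GV at M = (0, 10/21)
M = G + t·(V−G) with t = 1/3

t = 1/3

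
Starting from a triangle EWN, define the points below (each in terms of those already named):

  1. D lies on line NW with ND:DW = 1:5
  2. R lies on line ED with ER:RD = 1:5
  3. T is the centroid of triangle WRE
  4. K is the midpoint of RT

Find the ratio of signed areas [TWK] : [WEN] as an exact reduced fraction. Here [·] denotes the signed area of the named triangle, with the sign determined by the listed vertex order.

[TWK]:[WEN] = -5/216

Choose coordinates E = (0, 0), W = (1, 0), N = (0, 1).
1. D lies on line NW with ND:DW = 1:5 ⇒ D = (1/6, 5/6)
2. R lies on line ED with ER:RD = 1:5 ⇒ R = (1/36, 5/36)
3. T is the centroid of triangle WRE ⇒ T = (37/108, 5/108)
4. K is the midpoint of RT ⇒ K = (5/27, 5/54)
2·[TWK] = 5/216, 2·[WEN] = -1
[TWK]:[WEN] = 5/216:-1 = -5/216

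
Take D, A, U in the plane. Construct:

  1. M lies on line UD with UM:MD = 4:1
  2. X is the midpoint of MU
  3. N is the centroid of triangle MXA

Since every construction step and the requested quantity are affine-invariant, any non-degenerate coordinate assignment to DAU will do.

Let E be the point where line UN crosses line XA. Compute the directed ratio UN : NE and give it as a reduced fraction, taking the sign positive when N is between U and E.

UN:NE = -4

Set D = (0, 0), A = (1, 0), U = (0, 1); any affine frame gives the same invariant.
1. M lies on line UD with UM:MD = 4:1 ⇒ M = (0, 1/5)
2. X is the midpoint of MU ⇒ X = (0, 3/5)
3. N is the centroid of triangle MXA ⇒ N = (1/3, 4/15)
line UN meets XA at E = (1/4, 9/20)
N = U + t·(E−U) with t = 4/3, so UN:NE = 4/3:-1/3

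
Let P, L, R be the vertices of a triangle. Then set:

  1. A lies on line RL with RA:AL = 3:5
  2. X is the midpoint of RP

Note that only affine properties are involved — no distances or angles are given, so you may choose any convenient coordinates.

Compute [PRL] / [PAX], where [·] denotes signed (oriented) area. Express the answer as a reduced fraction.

[PRL]:[PAX] = -16/3

Set P = (0, 0), L = (1, 0), R = (0, 1); any affine frame gives the same invariant.
1. A lies on line RL with RA:AL = 3:5 ⇒ A = (3/8, 5/8)
2. X is the midpoint of RP ⇒ X = (0, 1/2)
2·[PRL] = -1, 2·[PAX] = 3/16
[PRL]:[PAX] = -1:3/16 = -16/3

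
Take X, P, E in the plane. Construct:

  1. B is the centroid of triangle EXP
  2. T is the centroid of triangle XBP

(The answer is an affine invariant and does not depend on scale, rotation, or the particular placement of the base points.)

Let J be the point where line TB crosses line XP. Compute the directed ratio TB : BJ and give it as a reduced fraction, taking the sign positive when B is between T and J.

TB:BJ = -2/3

Choose coordinates X = (0, 0), P = (1, 0), E = (0, 1).
1. B is the centroid of triangle EXP ⇒ B = (1/3, 1/3)
2. T is the centroid of triangle XBP ⇒ T = (4/9, 1/9)
line TB meets XP at J = (1/2, 0)
B = T + t·(J−T) with t = -2, so TB:BJ = -2:3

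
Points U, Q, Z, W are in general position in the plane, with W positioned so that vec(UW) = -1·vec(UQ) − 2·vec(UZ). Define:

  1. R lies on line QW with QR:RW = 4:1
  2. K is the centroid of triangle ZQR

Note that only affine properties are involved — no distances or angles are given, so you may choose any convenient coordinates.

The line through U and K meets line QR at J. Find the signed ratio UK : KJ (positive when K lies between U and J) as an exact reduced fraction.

Choose coordinates U = (0, 0), Q = (1, 0), Z = (0, 1), W = (-1, -2).
1. R lies on line QW with QR:RW = 4:1 ⇒ R = (-3/5, -8/5)
2. K is the centroid of triangle ZQR ⇒ K = (2/15, -1/5)
line UK meets QR at J = (2/5, -3/5)
K = U + t·(J−U) with t = 1/3, so UK:KJ = 1/3:2/3

UK:KJ = 1/2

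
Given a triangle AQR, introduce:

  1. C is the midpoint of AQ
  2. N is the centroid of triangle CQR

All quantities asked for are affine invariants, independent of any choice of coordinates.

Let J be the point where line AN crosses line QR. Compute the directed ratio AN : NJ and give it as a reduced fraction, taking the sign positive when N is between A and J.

Work in coordinates with A = (0, 0), Q = (1, 0), R = (0, 1).
1. C is the midpoint of AQ ⇒ C = (1/2, 0)
2. N is the centroid of triangle CQR ⇒ N = (1/2, 1/3)
line AN meets QR at J = (3/5, 2/5)
N = A + t·(J−A) with t = 5/6, so AN:NJ = 5/6:1/6

AN:NJ = 5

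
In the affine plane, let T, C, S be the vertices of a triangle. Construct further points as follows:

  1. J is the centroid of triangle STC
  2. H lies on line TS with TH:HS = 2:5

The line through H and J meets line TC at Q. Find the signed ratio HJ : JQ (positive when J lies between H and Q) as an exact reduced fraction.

HJ:JQ = -1/7

Assign T = (0, 0), C = (1, 0), S = (0, 1) — the answer is frame-independent, so this choice is without loss of generality.
1. J is the centroid of triangle STC ⇒ J = (1/3, 1/3)
2. H lies on line TS with TH:HS = 2:5 ⇒ H = (0, 2/7)
line HJ meets TC at Q = (-2, 0)
J = H + t·(Q−H) with t = -1/6, so HJ:JQ = -1/6:7/6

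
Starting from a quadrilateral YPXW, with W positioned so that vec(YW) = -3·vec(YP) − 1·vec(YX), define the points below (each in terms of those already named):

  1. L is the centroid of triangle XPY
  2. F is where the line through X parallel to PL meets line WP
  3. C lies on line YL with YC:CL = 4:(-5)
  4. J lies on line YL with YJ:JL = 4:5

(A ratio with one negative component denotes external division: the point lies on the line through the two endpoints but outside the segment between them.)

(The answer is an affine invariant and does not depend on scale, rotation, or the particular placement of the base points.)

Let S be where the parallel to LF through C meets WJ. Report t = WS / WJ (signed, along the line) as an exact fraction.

t = -3/37

Assign Y = (0, 0), P = (1, 0), X = (0, 1), W = (-3, -1) — the answer is frame-independent, so this choice is without loss of generality.
1. L is the centroid of triangle XPY ⇒ L = (1/3, 1/3)
2. F is where the line through X parallel to PL meets line WP ⇒ F = (5/3, 1/6)
3. C lies on line YL with YC:CL = 4:(-5) ⇒ C = (-4/3, -4/3)
4. J lies on line YL with YJ:JL = 4:5 ⇒ J = (4/27, 4/27)
through C parallel to LF: direction (4/3, -1/6); meets WJ at S = (-1084/333, -364/333)
S = W + t·(J−W) with t = -3/37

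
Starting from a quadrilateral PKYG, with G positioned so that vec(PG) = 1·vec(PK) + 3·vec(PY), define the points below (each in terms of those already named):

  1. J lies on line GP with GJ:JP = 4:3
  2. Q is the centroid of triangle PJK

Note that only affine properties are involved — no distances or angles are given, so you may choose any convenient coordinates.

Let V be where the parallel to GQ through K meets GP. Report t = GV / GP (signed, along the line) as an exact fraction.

t = -11/7

Set P = (0, 0), K = (1, 0), Y = (0, 1), G = (1, 3); any affine frame gives the same invariant.
1. J lies on line GP with GJ:JP = 4:3 ⇒ J = (3/7, 9/7)
2. Q is the centroid of triangle PJK ⇒ Q = (10/21, 3/7)
through K parallel to GQ: direction (-11/21, -18/7); meets GP at V = (18/7, 54/7)
V = G + t·(P−G) with t = -11/7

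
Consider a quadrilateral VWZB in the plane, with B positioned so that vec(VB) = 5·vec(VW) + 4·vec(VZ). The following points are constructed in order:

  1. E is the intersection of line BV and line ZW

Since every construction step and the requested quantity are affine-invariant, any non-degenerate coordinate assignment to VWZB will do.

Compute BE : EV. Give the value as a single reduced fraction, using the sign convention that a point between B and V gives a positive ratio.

BE:EV = 8

Choose coordinates V = (0, 0), W = (1, 0), Z = (0, 1), B = (5, 4).
1. E is the intersection of line BV and line ZW ⇒ E = (5/9, 4/9)
E = B + t·(V−B) with t = 8/9, so BE:EV = t:(1−t) = 8/9:1/9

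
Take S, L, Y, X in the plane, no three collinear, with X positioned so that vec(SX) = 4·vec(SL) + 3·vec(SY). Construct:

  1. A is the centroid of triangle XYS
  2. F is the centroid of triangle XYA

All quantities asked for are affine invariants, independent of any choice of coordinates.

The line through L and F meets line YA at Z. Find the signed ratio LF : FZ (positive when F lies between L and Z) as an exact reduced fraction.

Assign S = (0, 0), L = (1, 0), Y = (0, 1), X = (4, 3) — the answer is frame-independent, so this choice is without loss of generality.
1. A is the centroid of triangle XYS ⇒ A = (4/3, 4/3)
2. F is the centroid of triangle XYA ⇒ F = (16/9, 16/9)
line LF meets YA at Z = (92/57, 80/57)
F = L + t·(Z−L) with t = 19/15, so LF:FZ = 19/15:-4/15

LF:FZ = -19/4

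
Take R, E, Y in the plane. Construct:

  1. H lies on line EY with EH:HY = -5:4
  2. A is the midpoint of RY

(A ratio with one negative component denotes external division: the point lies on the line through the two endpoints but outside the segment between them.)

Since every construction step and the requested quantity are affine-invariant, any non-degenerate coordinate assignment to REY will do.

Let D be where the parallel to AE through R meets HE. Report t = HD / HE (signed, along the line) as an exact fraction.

Choose coordinates R = (0, 0), E = (1, 0), Y = (0, 1).
1. H lies on line EY with EH:HY = -5:4 ⇒ H = (-4, 5)
2. A is the midpoint of RY ⇒ A = (0, 1/2)
through R parallel to AE: direction (1, -1/2); meets HE at D = (2, -1)
D = H + t·(E−H) with t = 6/5

t = 6/5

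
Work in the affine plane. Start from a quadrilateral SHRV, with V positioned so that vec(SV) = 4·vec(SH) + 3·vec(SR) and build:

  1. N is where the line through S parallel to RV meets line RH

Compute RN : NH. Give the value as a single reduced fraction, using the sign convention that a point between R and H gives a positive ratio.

Assign S = (0, 0), H = (1, 0), R = (0, 1), V = (4, 3) — the answer is frame-independent, so this choice is without loss of generality.
1. N is where the line through S parallel to RV meets line RH ⇒ N = (2/3, 1/3)
N = R + t·(H−R) with t = 2/3, so RN:NH = t:(1−t) = 2/3:1/3

RN:NH = 2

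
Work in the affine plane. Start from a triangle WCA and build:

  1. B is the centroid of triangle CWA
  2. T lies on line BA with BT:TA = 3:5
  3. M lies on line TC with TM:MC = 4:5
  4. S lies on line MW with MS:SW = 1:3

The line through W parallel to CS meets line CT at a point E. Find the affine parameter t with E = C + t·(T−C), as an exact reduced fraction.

t = -5/3

Set W = (0, 0), C = (1, 0), A = (0, 1); any affine frame gives the same invariant.
1. B is the centroid of triangle CWA ⇒ B = (1/3, 1/3)
2. T lies on line BA with BT:TA = 3:5 ⇒ T = (5/24, 7/12)
3. M lies on line TC with TM:MC = 4:5 ⇒ M = (121/216, 35/108)
4. S lies on line MW with MS:SW = 1:3 ⇒ S = (121/288, 35/144)
through W parallel to CS: direction (-167/288, 35/144); meets CT at E = (167/72, -35/36)
E = C + t·(T−C) with t = -5/3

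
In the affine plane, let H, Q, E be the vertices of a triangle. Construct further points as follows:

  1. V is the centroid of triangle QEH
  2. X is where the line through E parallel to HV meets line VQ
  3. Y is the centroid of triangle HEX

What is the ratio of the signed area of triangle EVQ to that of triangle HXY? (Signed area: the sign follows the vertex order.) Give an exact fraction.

Choose coordinates H = (0, 0), Q = (1, 0), E = (0, 1).
1. V is the centroid of triangle QEH ⇒ V = (1/3, 1/3)
2. X is where the line through E parallel to HV meets line VQ ⇒ X = (-1/3, 2/3)
3. Y is the centroid of triangle HEX ⇒ Y = (-1/9, 5/9)
2·[EVQ] = 1/3, 2·[HXY] = -1/9
[EVQ]:[HXY] = 1/3:-1/9 = -3

[EVQ]:[HXY] = -3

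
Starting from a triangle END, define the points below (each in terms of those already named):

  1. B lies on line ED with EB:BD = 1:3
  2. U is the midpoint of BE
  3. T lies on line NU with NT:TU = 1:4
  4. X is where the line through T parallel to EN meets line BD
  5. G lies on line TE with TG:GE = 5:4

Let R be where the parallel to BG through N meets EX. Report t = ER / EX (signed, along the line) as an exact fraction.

t = 215/8

Choose coordinates E = (0, 0), N = (1, 0), D = (0, 1).
1. B lies on line ED with EB:BD = 1:3 ⇒ B = (0, 1/4)
2. U is the midpoint of BE ⇒ U = (0, 1/8)
3. T lies on line NU with NT:TU = 1:4 ⇒ T = (4/5, 1/40)
4. X is where the line through T parallel to EN meets line BD ⇒ X = (0, 1/40)
5. G lies on line TE with TG:GE = 5:4 ⇒ G = (16/45, 1/90)
through N parallel to BG: direction (16/45, -43/180); meets EX at R = (0, 43/64)
R = E + t·(X−E) with t = 215/8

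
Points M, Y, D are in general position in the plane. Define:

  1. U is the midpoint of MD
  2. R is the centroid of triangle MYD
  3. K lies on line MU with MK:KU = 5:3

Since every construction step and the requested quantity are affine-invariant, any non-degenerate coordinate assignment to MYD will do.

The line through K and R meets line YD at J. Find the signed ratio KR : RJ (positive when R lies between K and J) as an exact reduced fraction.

Work in coordinates with M = (0, 0), Y = (1, 0), D = (0, 1).
1. U is the midpoint of MD ⇒ U = (0, 1/2)
2. R is the centroid of triangle MYD ⇒ R = (1/3, 1/3)
3. K lies on line MU with MK:KU = 5:3 ⇒ K = (0, 5/16)
line KR meets YD at J = (11/17, 6/17)
R = K + t·(J−K) with t = 17/33, so KR:RJ = 17/33:16/33

KR:RJ = 17/16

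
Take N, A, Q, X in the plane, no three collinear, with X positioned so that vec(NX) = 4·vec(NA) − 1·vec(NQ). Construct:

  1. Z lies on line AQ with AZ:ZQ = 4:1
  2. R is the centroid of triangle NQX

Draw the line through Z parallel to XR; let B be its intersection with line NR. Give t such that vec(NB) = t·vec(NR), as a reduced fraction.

t = 7/4

Assign N = (0, 0), A = (1, 0), Q = (0, 1), X = (4, -1) — the answer is frame-independent, so this choice is without loss of generality.
1. Z lies on line AQ with AZ:ZQ = 4:1 ⇒ Z = (1/5, 4/5)
2. R is the centroid of triangle NQX ⇒ R = (4/3, 0)
through Z parallel to XR: direction (-8/3, 1); meets NR at B = (7/3, 0)
B = N + t·(R−N) with t = 7/4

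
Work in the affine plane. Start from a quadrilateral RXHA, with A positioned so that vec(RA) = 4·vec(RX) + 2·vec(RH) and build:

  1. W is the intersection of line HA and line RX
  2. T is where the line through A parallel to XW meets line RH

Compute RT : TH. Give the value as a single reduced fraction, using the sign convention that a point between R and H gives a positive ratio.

RT:TH = -2

Work in coordinates with R = (0, 0), X = (1, 0), H = (0, 1), A = (4, 2).
1. W is the intersection of line HA and line RX ⇒ W = (-4, 0)
2. T is where the line through A parallel to XW meets line RH ⇒ T = (0, 2)
T = R + t·(H−R) with t = 2, so RT:TH = t:(1−t) = 2:-1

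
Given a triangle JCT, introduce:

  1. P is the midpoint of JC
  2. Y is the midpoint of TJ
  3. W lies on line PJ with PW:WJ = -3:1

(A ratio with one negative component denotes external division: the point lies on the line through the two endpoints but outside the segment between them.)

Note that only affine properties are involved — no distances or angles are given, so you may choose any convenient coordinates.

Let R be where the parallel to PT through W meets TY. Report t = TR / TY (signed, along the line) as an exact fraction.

t = 3

Work in coordinates with J = (0, 0), C = (1, 0), T = (0, 1).
1. P is the midpoint of JC ⇒ P = (1/2, 0)
2. Y is the midpoint of TJ ⇒ Y = (0, 1/2)
3. W lies on line PJ with PW:WJ = -3:1 ⇒ W = (-1/4, 0)
through W parallel to PT: direction (-1/2, 1); meets TY at R = (0, -1/2)
R = T + t·(Y−T) with t = 3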